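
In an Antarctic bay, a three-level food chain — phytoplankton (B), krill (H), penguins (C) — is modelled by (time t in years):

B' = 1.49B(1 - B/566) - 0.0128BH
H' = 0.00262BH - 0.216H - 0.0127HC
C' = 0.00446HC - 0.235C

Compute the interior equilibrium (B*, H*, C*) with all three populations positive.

From dC/dt = 0: 0.00446H* = 0.235, so H* = 52.7.
From dB/dt = 0: 1.49(1 - B*/566) = 0.0128·52.7, giving B* = 566·(1 - 0.453) = 310.
From dH/dt = 0: 0.00262·310 - 0.216 = 0.0127C*, so C* = 0.596/0.0127 = 46.9.

B* ≈ 310, H* ≈ 52.7, C* ≈ 46.9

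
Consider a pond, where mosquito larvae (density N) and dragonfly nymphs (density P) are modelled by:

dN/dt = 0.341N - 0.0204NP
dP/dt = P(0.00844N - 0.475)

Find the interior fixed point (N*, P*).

Set dP/dt = 0 with P > 0: 0.00844N - 0.475 = 0, so N* = 0.475/0.00844 = 56.3.
Set dN/dt = 0 with N > 0: 0.341 - 0.0204P = 0, so P* = 0.341/0.0204 = 16.7.

N* ≈ 56.3, P* ≈ 16.7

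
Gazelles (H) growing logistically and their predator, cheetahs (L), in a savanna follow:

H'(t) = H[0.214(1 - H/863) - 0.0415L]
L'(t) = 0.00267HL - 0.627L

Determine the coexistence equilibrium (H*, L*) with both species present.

H* ≈ 235, L* ≈ 3.75

From dL/dt = 0 with L > 0: 0.00267H* = 0.627, so H* = 235.
Substitute into dH/dt = 0: 0.214(1 - 235/863) = 0.0415L*.
The bracket is 0.728, giving L* = 0.156/0.0415 = 3.75.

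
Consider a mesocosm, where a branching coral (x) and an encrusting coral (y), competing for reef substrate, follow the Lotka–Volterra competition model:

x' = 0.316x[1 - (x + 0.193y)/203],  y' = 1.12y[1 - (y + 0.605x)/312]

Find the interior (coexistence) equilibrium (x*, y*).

x* ≈ 162, y* ≈ 214

Setting both brackets to zero gives the nullclines x + 0.193y = 203 and 0.605x + y = 312.
Substituting y = 312 - 0.605x into the first: x(1 - 0.193·0.605) = 203 - 0.193·312.
So x* = 143/0.883 = 162, and then y* = 312 - 0.605·162 = 214.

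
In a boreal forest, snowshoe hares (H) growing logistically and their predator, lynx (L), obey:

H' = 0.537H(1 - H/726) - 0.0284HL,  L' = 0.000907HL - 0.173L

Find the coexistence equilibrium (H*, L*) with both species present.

From dL/dt = 0 with L > 0: 0.000907H* = 0.173, so H* = 191.
Substitute into dH/dt = 0: 0.537(1 - 191/726) = 0.0284L*.
The bracket is 0.737, giving L* = 0.396/0.0284 = 13.9.

H* ≈ 191, L* ≈ 13.9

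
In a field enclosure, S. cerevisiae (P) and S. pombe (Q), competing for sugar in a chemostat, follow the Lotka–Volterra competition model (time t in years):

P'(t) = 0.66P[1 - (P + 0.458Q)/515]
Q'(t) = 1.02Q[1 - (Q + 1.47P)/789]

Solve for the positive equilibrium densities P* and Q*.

P* ≈ 470, Q* ≈ 97.8

Setting both brackets to zero gives the nullclines P + 0.458Q = 515 and 1.47P + Q = 789.
Substituting Q = 789 - 1.47P into the first: P(1 - 0.458·1.47) = 515 - 0.458·789.
So P* = 154/0.327 = 470, and then Q* = 789 - 1.47·470 = 97.8.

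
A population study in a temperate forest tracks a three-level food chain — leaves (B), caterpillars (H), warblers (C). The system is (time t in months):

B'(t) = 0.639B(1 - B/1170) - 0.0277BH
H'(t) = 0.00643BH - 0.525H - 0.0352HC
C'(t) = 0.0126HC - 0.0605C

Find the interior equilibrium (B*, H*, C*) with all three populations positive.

From dC/dt = 0: 0.0126H* = 0.0605, so H* = 4.8.
From dB/dt = 0: 0.639(1 - B*/1170) = 0.0277·4.8, giving B* = 1170·(1 - 0.208) = 926.
From dH/dt = 0: 0.00643·926 - 0.525 = 0.0352C*, so C* = 5.43/0.0352 = 154.

B* ≈ 926, H* ≈ 4.8, C* ≈ 154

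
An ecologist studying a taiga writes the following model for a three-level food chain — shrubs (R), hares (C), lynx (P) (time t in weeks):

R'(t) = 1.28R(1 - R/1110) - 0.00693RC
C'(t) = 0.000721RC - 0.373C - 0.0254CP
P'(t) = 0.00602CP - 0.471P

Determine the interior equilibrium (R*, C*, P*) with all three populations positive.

R* ≈ 640, C* ≈ 78.2, P* ≈ 3.48

From dP/dt = 0: 0.00602C* = 0.471, so C* = 78.2.
From dR/dt = 0: 1.28(1 - R*/1110) = 0.00693·78.2, giving R* = 1110·(1 - 0.424) = 640.
From dC/dt = 0: 0.000721·640 - 0.373 = 0.0254P*, so P* = 0.0883/0.0254 = 3.48.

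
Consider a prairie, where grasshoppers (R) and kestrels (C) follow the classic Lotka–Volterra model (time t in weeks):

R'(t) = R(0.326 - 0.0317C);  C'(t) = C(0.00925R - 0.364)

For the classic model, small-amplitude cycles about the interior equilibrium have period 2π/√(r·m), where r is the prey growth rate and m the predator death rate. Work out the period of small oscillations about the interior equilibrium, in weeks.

Here r = 0.326 and m = 0.364, so r·m = 0.119.
ω = √0.119 = 0.344 per week, hence T = 2π/ω ≈ 18.2 weeks.

T ≈ 18.2 weeks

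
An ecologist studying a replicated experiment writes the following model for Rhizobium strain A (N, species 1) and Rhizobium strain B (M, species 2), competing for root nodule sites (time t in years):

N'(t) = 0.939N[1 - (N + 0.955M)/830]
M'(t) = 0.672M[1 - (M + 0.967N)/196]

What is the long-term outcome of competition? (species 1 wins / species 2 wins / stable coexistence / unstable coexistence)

Compare the nullcline intercepts: K1/α12 = 830/0.955 = 869 > K2 = 196; K2/α21 = 196/0.967 = 203 < K1 = 830.
Since the inequalities point opposite ways, species 1 can invade but species 2 cannot.

species 1 excludes species 2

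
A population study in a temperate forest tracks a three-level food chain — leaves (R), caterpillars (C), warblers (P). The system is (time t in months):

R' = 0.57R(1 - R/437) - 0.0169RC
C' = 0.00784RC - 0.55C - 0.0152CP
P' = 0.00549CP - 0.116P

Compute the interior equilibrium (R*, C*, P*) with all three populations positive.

From dP/dt = 0: 0.00549C* = 0.116, so C* = 21.1.
From dR/dt = 0: 0.57(1 - R*/437) = 0.0169·21.1, giving R* = 437·(1 - 0.626) = 163.
From dC/dt = 0: 0.00784·163 - 0.55 = 0.0152P*, so P* = 0.73/0.0152 = 48.

R* ≈ 163, C* ≈ 21.1, P* ≈ 48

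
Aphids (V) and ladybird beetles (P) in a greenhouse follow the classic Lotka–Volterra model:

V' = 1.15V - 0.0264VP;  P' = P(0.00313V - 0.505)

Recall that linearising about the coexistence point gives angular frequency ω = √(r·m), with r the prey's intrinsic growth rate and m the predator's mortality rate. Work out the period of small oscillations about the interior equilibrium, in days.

T ≈ 8.24 days

Here r = 1.15 and m = 0.505, so r·m = 0.581.
ω = √0.581 = 0.762 per day, hence T = 2π/ω ≈ 8.24 days.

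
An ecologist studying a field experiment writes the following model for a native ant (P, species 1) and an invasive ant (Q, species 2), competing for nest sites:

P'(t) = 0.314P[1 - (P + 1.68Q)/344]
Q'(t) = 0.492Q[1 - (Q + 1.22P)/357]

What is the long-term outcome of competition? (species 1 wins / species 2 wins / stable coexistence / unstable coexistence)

Compare the nullcline intercepts: K1/α12 = 344/1.68 = 205 < K2 = 357; K2/α21 = 357/1.22 = 293 < K1 = 344.
Since both are reversed, neither can invade when rare; the interior point is a saddle.

unstable coexistence (outcome depends on initial conditions)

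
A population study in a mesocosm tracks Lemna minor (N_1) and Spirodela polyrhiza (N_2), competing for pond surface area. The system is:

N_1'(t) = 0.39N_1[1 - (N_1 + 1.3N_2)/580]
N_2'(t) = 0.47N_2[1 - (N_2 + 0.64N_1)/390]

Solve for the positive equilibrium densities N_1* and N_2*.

N_1* ≈ 435, N_2* ≈ 112

Setting both brackets to zero gives the nullclines N_1 + 1.3N_2 = 580 and 0.64N_1 + N_2 = 390.
Substituting N_2 = 390 - 0.64N_1 into the first: N_1(1 - 1.3·0.64) = 580 - 1.3·390.
So N_1* = 73/0.168 = 435, and then N_2* = 390 - 0.64·435 = 112.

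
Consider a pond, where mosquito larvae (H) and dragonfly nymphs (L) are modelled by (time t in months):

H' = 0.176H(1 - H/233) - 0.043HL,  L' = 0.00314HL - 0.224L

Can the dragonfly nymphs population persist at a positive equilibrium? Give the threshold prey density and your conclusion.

The predator equation gives dL/dt > 0 only when H > 0.224/0.00314 = 71.3.
Without the predator, H → K = 233. Since 233 > 71.3, the predator can invade and persist.

Threshold H = 71.3; K > 71.3, so yes, the predator persists.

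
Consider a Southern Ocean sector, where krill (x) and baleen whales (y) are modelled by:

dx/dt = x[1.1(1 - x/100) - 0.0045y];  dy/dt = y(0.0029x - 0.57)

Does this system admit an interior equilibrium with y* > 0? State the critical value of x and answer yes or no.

The predator equation gives dy/dt > 0 only when x > 0.57/0.0029 = 197.
Without the predator, x → K = 100. Since 100 < 197, the predator cannot invade.

Threshold x = 197; K < 197, so no, the predator goes extinct.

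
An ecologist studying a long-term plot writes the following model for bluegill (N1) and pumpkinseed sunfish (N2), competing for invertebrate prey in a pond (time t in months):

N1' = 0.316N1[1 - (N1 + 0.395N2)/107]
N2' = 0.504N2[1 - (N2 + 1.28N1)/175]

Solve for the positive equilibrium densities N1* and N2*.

Setting both brackets to zero gives the nullclines N1 + 0.395N2 = 107 and 1.28N1 + N2 = 175.
Substituting N2 = 175 - 1.28N1 into the first: N1(1 - 0.395·1.28) = 107 - 0.395·175.
So N1* = 37.9/0.494 = 76.6, and then N2* = 175 - 1.28·76.6 = 76.9.

N1* ≈ 76.6, N2* ≈ 76.9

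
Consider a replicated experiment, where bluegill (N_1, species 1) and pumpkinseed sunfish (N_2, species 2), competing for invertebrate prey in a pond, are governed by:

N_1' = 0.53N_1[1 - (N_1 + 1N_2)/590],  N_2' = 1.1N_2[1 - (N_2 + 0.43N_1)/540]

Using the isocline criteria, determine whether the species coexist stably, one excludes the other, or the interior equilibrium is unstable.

Compare the nullcline intercepts: K1/α12 = 590/1 = 590 > K2 = 540; K2/α21 = 540/0.43 = 1260 > K1 = 590.
Since both inequalities hold, each species can invade when rare, so the interior equilibrium is stable.

stable coexistence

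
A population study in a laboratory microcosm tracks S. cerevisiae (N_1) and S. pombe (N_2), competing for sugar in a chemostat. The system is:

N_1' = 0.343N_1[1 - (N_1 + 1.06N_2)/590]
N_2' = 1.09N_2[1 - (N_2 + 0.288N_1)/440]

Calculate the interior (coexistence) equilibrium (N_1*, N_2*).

N_1* ≈ 178, N_2* ≈ 389

Setting both brackets to zero gives the nullclines N_1 + 1.06N_2 = 590 and 0.288N_1 + N_2 = 440.
Substituting N_2 = 440 - 0.288N_1 into the first: N_1(1 - 1.06·0.288) = 590 - 1.06·440.
So N_1* = 124/0.695 = 178, and then N_2* = 440 - 0.288·178 = 389.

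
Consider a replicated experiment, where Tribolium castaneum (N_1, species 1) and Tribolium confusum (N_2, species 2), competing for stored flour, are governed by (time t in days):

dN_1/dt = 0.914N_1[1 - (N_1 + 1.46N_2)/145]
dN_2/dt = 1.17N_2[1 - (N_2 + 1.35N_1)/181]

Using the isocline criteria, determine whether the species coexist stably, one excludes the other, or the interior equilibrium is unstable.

unstable coexistence (outcome depends on initial conditions)

Compare the nullcline intercepts: K1/α12 = 145/1.46 = 99.3 < K2 = 181; K2/α21 = 181/1.35 = 134 < K1 = 145.
Since both are reversed, neither can invade when rare; the interior point is a saddle.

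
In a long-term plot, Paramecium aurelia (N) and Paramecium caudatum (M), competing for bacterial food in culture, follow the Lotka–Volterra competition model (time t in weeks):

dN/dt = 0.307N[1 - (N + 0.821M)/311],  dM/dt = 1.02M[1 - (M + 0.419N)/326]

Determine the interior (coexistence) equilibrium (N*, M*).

N* ≈ 66.1, M* ≈ 298

Setting both brackets to zero gives the nullclines N + 0.821M = 311 and 0.419N + M = 326.
Substituting M = 326 - 0.419N into the first: N(1 - 0.821·0.419) = 311 - 0.821·326.
So N* = 43.4/0.656 = 66.1, and then M* = 326 - 0.419·66.1 = 298.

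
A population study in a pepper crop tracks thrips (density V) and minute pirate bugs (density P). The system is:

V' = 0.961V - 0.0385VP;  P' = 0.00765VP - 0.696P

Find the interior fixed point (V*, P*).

V* ≈ 91, P* ≈ 25

Set dP/dt = 0 with P > 0: 0.00765V - 0.696 = 0, so V* = 0.696/0.00765 = 91.
Set dV/dt = 0 with V > 0: 0.961 - 0.0385P = 0, so P* = 0.961/0.0385 = 25.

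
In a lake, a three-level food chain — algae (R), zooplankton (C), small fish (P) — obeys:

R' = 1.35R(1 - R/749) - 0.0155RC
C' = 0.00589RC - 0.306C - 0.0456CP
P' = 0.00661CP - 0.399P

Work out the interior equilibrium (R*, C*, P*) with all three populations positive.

R* ≈ 230, C* ≈ 60.4, P* ≈ 23

From dP/dt = 0: 0.00661C* = 0.399, so C* = 60.4.
From dR/dt = 0: 1.35(1 - R*/749) = 0.0155·60.4, giving R* = 749·(1 - 0.693) = 230.
From dC/dt = 0: 0.00589·230 - 0.306 = 0.0456P*, so P* = 1.05/0.0456 = 23.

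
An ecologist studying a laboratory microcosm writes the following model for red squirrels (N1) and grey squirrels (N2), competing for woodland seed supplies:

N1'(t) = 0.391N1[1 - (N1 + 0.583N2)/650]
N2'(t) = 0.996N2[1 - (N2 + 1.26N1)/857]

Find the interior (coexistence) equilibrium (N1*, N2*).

Setting both brackets to zero gives the nullclines N1 + 0.583N2 = 650 and 1.26N1 + N2 = 857.
Substituting N2 = 857 - 1.26N1 into the first: N1(1 - 0.583·1.26) = 650 - 0.583·857.
So N1* = 150/0.265 = 567, and then N2* = 857 - 1.26·567 = 143.

N1* ≈ 567, N2* ≈ 143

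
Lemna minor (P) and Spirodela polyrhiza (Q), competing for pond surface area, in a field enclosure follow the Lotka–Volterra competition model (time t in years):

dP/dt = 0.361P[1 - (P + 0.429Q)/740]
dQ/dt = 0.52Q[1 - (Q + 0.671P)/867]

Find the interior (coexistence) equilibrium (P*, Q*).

Setting both brackets to zero gives the nullclines P + 0.429Q = 740 and 0.671P + Q = 867.
Substituting Q = 867 - 0.671P into the first: P(1 - 0.429·0.671) = 740 - 0.429·867.
So P* = 368/0.712 = 517, and then Q* = 867 - 0.671·517 = 520.

P* ≈ 517, Q* ≈ 520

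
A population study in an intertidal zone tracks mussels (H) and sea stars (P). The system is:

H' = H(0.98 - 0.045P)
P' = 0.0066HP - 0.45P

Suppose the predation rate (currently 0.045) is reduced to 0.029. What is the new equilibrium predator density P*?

P* ≈ 33.8

At the interior fixed point, setting dH/dt = 0 with H > 0 fixes P* = (prey growth rate)/(HP coefficient) — independent of the other coefficients.
With the change, P* = 0.98/0.029 = 33.8; it rises from 21.8.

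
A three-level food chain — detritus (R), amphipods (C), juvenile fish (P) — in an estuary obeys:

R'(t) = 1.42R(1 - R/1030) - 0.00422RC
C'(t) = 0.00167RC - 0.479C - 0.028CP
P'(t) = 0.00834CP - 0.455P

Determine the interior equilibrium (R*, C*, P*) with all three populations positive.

R* ≈ 863, C* ≈ 54.6, P* ≈ 34.4

From dP/dt = 0: 0.00834C* = 0.455, so C* = 54.6.
From dR/dt = 0: 1.42(1 - R*/1030) = 0.00422·54.6, giving R* = 1030·(1 - 0.162) = 863.
From dC/dt = 0: 0.00167·863 - 0.479 = 0.028P*, so P* = 0.962/0.028 = 34.4.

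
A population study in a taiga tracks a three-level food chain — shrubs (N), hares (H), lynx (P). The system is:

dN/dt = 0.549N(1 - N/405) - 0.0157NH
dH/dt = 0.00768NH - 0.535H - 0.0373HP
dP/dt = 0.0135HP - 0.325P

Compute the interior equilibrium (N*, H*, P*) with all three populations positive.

N* ≈ 126, H* ≈ 24.1, P* ≈ 11.6

From dP/dt = 0: 0.0135H* = 0.325, so H* = 24.1.
From dN/dt = 0: 0.549(1 - N*/405) = 0.0157·24.1, giving N* = 405·(1 - 0.688) = 126.
From dH/dt = 0: 0.00768·126 - 0.535 = 0.0373P*, so P* = 0.434/0.0373 = 11.6.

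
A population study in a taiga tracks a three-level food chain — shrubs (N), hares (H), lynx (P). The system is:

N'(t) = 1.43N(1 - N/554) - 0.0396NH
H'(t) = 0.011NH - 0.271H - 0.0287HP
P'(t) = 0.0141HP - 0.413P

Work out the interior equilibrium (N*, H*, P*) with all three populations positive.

From dP/dt = 0: 0.0141H* = 0.413, so H* = 29.3.
From dN/dt = 0: 1.43(1 - N*/554) = 0.0396·29.3, giving N* = 554·(1 - 0.811) = 105.
From dH/dt = 0: 0.011·105 - 0.271 = 0.0287P*, so P* = 0.88/0.0287 = 30.7.

N* ≈ 105, H* ≈ 29.3, P* ≈ 30.7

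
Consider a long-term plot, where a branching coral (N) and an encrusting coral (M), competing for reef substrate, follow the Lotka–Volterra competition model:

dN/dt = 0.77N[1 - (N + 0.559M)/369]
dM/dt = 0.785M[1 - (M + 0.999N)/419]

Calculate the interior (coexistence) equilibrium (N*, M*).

N* ≈ 305, M* ≈ 114

Setting both brackets to zero gives the nullclines N + 0.559M = 369 and 0.999N + M = 419.
Substituting M = 419 - 0.999N into the first: N(1 - 0.559·0.999) = 369 - 0.559·419.
So N* = 135/0.442 = 305, and then M* = 419 - 0.999·305 = 114.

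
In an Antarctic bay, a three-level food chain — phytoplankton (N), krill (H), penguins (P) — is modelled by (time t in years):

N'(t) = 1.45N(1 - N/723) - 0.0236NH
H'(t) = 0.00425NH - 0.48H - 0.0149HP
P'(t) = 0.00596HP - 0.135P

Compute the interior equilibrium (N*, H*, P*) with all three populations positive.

N* ≈ 456, H* ≈ 22.7, P* ≈ 98

From dP/dt = 0: 0.00596H* = 0.135, so H* = 22.7.
From dN/dt = 0: 1.45(1 - N*/723) = 0.0236·22.7, giving N* = 723·(1 - 0.369) = 456.
From dH/dt = 0: 0.00425·456 - 0.48 = 0.0149P*, so P* = 1.46/0.0149 = 98.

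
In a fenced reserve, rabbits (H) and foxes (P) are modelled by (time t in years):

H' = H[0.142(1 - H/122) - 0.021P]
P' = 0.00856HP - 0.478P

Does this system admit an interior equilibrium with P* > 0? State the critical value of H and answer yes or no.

Threshold H = 55.8; K > 55.8, so yes, the predator persists.

The predator equation gives dP/dt > 0 only when H > 0.478/0.00856 = 55.8.
Without the predator, H → K = 122. Since 122 > 55.8, the predator can invade and persist.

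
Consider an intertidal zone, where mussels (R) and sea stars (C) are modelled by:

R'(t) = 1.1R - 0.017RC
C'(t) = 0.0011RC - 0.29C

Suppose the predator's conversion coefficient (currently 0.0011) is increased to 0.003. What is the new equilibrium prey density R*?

R* ≈ 96.7

At the interior fixed point, setting dC/dt = 0 with C > 0 fixes R* = (predator death rate)/(RC coefficient) — independent of the other coefficients.
With the change, R* = 0.29/0.003 = 96.7; it falls from 264.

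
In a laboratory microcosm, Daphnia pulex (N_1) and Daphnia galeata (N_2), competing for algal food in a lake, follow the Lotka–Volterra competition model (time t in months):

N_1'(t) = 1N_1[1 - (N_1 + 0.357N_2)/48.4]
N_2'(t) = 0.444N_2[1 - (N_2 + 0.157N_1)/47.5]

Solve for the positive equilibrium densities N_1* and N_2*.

N_1* ≈ 33.3, N_2* ≈ 42.3

Setting both brackets to zero gives the nullclines N_1 + 0.357N_2 = 48.4 and 0.157N_1 + N_2 = 47.5.
Substituting N_2 = 47.5 - 0.157N_1 into the first: N_1(1 - 0.357·0.157) = 48.4 - 0.357·47.5.
So N_1* = 31.4/0.944 = 33.3, and then N_2* = 47.5 - 0.157·33.3 = 42.3.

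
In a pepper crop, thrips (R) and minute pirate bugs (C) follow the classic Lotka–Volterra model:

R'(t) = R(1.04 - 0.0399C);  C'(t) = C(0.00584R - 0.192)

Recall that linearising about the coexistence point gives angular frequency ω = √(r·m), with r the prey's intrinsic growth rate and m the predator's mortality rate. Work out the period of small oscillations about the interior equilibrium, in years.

T ≈ 14.1 years

Here r = 1.04 and m = 0.192, so r·m = 0.2.
ω = √0.2 = 0.447 per year, hence T = 2π/ω ≈ 14.1 years.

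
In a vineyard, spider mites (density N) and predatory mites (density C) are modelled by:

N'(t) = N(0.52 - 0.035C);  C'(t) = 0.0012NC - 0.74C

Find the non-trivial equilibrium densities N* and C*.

Set dC/dt = 0 with C > 0: 0.0012N - 0.74 = 0, so N* = 0.74/0.0012 = 617.
Set dN/dt = 0 with N > 0: 0.52 - 0.035C = 0, so C* = 0.52/0.035 = 14.9.

N* ≈ 617, C* ≈ 14.9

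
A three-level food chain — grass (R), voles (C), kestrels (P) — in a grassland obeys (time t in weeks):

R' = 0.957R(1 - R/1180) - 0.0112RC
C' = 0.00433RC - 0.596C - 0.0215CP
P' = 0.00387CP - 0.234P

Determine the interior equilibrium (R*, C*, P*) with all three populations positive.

From dP/dt = 0: 0.00387C* = 0.234, so C* = 60.5.
From dR/dt = 0: 0.957(1 - R*/1180) = 0.0112·60.5, giving R* = 1180·(1 - 0.708) = 345.
From dC/dt = 0: 0.00433·345 - 0.596 = 0.0215P*, so P* = 0.898/0.0215 = 41.8.

R* ≈ 345, C* ≈ 60.5, P* ≈ 41.8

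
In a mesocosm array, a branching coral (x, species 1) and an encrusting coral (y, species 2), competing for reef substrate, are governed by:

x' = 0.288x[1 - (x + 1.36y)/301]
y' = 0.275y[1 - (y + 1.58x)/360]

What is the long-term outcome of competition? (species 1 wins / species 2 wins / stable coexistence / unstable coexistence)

Compare the nullcline intercepts: K1/α12 = 301/1.36 = 221 < K2 = 360; K2/α21 = 360/1.58 = 228 < K1 = 301.
Since both are reversed, neither can invade when rare; the interior point is a saddle.

unstable coexistence (outcome depends on initial conditions)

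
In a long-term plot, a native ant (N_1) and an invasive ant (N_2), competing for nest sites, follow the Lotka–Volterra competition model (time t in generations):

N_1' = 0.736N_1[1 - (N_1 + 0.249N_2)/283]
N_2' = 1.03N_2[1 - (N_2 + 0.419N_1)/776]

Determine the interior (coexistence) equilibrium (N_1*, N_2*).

Setting both brackets to zero gives the nullclines N_1 + 0.249N_2 = 283 and 0.419N_1 + N_2 = 776.
Substituting N_2 = 776 - 0.419N_1 into the first: N_1(1 - 0.249·0.419) = 283 - 0.249·776.
So N_1* = 89.8/0.896 = 100, and then N_2* = 776 - 0.419·100 = 734.

N_1* ≈ 100, N_2* ≈ 734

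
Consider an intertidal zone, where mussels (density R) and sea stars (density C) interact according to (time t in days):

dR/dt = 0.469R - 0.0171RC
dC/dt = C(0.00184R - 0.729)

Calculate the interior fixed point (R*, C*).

R* ≈ 396, C* ≈ 27.4

Set dC/dt = 0 with C > 0: 0.00184R - 0.729 = 0, so R* = 0.729/0.00184 = 396.
Set dR/dt = 0 with R > 0: 0.469 - 0.0171C = 0, so C* = 0.469/0.0171 = 27.4.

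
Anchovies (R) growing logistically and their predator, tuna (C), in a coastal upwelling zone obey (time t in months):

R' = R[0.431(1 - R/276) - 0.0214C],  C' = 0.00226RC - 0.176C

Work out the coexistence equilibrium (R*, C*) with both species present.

From dC/dt = 0 with C > 0: 0.00226R* = 0.176, so R* = 77.9.
Substitute into dR/dt = 0: 0.431(1 - 77.9/276) = 0.0214C*.
The bracket is 0.718, giving C* = 0.309/0.0214 = 14.5.

R* ≈ 77.9, C* ≈ 14.5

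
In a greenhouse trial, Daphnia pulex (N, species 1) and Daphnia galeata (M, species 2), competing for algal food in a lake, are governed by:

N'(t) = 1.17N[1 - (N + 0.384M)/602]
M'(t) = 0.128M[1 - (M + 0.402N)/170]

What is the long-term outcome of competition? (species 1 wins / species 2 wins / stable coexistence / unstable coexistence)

species 1 excludes species 2

Compare the nullcline intercepts: K1/α12 = 602/0.384 = 1570 > K2 = 170; K2/α21 = 170/0.402 = 423 < K1 = 602.
Since the inequalities point opposite ways, species 1 can invade but species 2 cannot.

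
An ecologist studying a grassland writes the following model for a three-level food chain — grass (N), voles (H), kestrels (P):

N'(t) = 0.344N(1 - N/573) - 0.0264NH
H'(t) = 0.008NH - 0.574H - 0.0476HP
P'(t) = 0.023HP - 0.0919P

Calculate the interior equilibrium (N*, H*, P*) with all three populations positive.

N* ≈ 397, H* ≈ 4, P* ≈ 54.7

From dP/dt = 0: 0.023H* = 0.0919, so H* = 4.
From dN/dt = 0: 0.344(1 - N*/573) = 0.0264·4, giving N* = 573·(1 - 0.307) = 397.
From dH/dt = 0: 0.008·397 - 0.574 = 0.0476P*, so P* = 2.6/0.0476 = 54.7.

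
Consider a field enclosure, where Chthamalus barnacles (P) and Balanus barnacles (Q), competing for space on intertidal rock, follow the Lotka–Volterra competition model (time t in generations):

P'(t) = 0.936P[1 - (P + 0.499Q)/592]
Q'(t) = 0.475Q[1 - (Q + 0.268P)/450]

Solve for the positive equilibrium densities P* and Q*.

P* ≈ 424, Q* ≈ 336

Setting both brackets to zero gives the nullclines P + 0.499Q = 592 and 0.268P + Q = 450.
Substituting Q = 450 - 0.268P into the first: P(1 - 0.499·0.268) = 592 - 0.499·450.
So P* = 367/0.866 = 424, and then Q* = 450 - 0.268·424 = 336.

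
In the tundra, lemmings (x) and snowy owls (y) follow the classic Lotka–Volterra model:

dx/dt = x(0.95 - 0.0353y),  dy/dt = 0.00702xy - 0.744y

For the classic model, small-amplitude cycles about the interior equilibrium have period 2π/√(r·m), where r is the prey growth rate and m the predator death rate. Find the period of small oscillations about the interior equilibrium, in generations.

T ≈ 7.47 generations

Here r = 0.95 and m = 0.744, so r·m = 0.707.
ω = √0.707 = 0.841 per generation, hence T = 2π/ω ≈ 7.47 generations.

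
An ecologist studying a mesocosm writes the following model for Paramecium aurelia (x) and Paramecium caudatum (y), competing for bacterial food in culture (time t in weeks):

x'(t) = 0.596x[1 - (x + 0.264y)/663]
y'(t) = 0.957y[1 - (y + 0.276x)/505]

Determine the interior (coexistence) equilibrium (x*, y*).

x* ≈ 571, y* ≈ 347

Setting both brackets to zero gives the nullclines x + 0.264y = 663 and 0.276x + y = 505.
Substituting y = 505 - 0.276x into the first: x(1 - 0.264·0.276) = 663 - 0.264·505.
So x* = 530/0.927 = 571, and then y* = 505 - 0.276·571 = 347.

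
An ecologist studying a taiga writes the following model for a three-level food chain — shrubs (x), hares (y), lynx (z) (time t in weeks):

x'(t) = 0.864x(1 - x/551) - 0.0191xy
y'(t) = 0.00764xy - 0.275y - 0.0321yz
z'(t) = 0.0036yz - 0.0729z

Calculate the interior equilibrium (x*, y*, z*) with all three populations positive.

x* ≈ 304, y* ≈ 20.3, z* ≈ 63.9

From dz/dt = 0: 0.0036y* = 0.0729, so y* = 20.3.
From dx/dt = 0: 0.864(1 - x*/551) = 0.0191·20.3, giving x* = 551·(1 - 0.448) = 304.
From dy/dt = 0: 0.00764·304 - 0.275 = 0.0321z*, so z* = 2.05/0.0321 = 63.9.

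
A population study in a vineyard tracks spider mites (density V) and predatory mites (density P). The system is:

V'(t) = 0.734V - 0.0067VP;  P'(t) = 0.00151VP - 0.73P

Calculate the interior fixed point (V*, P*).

V* ≈ 483, P* ≈ 110

Set dP/dt = 0 with P > 0: 0.00151V - 0.73 = 0, so V* = 0.73/0.00151 = 483.
Set dV/dt = 0 with V > 0: 0.734 - 0.0067P = 0, so P* = 0.734/0.0067 = 110.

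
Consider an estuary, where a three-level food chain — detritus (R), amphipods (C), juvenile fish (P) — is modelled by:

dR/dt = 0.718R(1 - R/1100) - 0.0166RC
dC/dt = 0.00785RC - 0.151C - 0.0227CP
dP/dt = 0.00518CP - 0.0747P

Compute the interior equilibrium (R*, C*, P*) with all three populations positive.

From dP/dt = 0: 0.00518C* = 0.0747, so C* = 14.4.
From dR/dt = 0: 0.718(1 - R*/1100) = 0.0166·14.4, giving R* = 1100·(1 - 0.333) = 733.
From dC/dt = 0: 0.00785·733 - 0.151 = 0.0227P*, so P* = 5.61/0.0227 = 247.

R* ≈ 733, C* ≈ 14.4, P* ≈ 247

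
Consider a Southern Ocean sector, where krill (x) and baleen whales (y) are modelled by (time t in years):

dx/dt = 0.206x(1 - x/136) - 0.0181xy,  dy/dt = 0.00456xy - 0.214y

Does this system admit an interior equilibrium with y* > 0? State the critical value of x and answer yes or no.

The predator equation gives dy/dt > 0 only when x > 0.214/0.00456 = 46.9.
Without the predator, x → K = 136. Since 136 > 46.9, the predator can invade and persist.

Threshold x = 46.9; K > 46.9, so yes, the predator persists.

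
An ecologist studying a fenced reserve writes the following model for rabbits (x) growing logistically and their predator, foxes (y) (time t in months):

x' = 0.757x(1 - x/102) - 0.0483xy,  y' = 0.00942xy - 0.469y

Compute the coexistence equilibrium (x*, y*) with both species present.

x* ≈ 49.8, y* ≈ 8.02

From dy/dt = 0 with y > 0: 0.00942x* = 0.469, so x* = 49.8.
Substitute into dx/dt = 0: 0.757(1 - 49.8/102) = 0.0483y*.
The bracket is 0.512, giving y* = 0.387/0.0483 = 8.02.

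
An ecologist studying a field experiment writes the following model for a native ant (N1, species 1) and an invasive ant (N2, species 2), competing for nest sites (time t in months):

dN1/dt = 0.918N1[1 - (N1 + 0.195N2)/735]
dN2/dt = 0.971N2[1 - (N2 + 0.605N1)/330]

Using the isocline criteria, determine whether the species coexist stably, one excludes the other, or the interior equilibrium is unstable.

Compare the nullcline intercepts: K1/α12 = 735/0.195 = 3770 > K2 = 330; K2/α21 = 330/0.605 = 545 < K1 = 735.
Since the inequalities point opposite ways, species 1 can invade but species 2 cannot.

species 1 excludes species 2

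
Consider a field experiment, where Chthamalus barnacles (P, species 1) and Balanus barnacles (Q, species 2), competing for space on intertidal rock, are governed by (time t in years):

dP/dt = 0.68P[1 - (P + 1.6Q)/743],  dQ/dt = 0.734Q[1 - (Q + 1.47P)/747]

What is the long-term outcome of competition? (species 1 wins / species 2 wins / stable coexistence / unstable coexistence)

Compare the nullcline intercepts: K1/α12 = 743/1.6 = 464 < K2 = 747; K2/α21 = 747/1.47 = 508 < K1 = 743.
Since both are reversed, neither can invade when rare; the interior point is a saddle.

unstable coexistence (outcome depends on initial conditions)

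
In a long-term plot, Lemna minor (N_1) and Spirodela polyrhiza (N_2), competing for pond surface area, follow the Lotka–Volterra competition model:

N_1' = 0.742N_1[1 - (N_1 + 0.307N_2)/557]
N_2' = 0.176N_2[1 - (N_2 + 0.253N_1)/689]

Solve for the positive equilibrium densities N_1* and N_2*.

N_1* ≈ 375, N_2* ≈ 594

Setting both brackets to zero gives the nullclines N_1 + 0.307N_2 = 557 and 0.253N_1 + N_2 = 689.
Substituting N_2 = 689 - 0.253N_1 into the first: N_1(1 - 0.307·0.253) = 557 - 0.307·689.
So N_1* = 345/0.922 = 375, and then N_2* = 689 - 0.253·375 = 594.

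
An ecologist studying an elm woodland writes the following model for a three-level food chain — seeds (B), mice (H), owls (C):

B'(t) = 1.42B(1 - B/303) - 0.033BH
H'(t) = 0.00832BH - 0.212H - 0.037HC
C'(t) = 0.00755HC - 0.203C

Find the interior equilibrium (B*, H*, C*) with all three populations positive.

From dC/dt = 0: 0.00755H* = 0.203, so H* = 26.9.
From dB/dt = 0: 1.42(1 - B*/303) = 0.033·26.9, giving B* = 303·(1 - 0.625) = 114.
From dH/dt = 0: 0.00832·114 - 0.212 = 0.037C*, so C* = 0.734/0.037 = 19.8.

B* ≈ 114, H* ≈ 26.9, C* ≈ 19.8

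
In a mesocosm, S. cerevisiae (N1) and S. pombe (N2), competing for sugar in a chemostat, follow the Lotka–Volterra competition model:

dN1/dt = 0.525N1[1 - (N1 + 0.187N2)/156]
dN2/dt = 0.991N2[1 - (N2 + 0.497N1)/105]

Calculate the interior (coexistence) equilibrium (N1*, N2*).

Setting both brackets to zero gives the nullclines N1 + 0.187N2 = 156 and 0.497N1 + N2 = 105.
Substituting N2 = 105 - 0.497N1 into the first: N1(1 - 0.187·0.497) = 156 - 0.187·105.
So N1* = 136/0.907 = 150, and then N2* = 105 - 0.497·150 = 30.3.

N1* ≈ 150, N2* ≈ 30.3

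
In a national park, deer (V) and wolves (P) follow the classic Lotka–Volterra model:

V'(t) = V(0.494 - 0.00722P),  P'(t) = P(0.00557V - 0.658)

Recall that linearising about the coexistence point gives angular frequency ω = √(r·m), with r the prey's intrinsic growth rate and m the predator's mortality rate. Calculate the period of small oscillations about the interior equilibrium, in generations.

T ≈ 11 generations

Here r = 0.494 and m = 0.658, so r·m = 0.325.
ω = √0.325 = 0.57 per generation, hence T = 2π/ω ≈ 11 generations.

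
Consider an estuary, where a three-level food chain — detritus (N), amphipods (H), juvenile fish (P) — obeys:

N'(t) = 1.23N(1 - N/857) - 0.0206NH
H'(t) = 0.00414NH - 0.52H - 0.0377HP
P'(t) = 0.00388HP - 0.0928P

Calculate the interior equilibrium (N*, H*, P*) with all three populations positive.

N* ≈ 514, H* ≈ 23.9, P* ≈ 42.6

From dP/dt = 0: 0.00388H* = 0.0928, so H* = 23.9.
From dN/dt = 0: 1.23(1 - N*/857) = 0.0206·23.9, giving N* = 857·(1 - 0.401) = 514.
From dH/dt = 0: 0.00414·514 - 0.52 = 0.0377P*, so P* = 1.61/0.0377 = 42.6.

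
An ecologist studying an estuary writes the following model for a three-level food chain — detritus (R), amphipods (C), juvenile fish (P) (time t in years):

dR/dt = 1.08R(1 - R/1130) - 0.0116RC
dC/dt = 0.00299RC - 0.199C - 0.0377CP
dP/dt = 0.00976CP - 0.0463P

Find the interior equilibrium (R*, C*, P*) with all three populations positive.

R* ≈ 1070, C* ≈ 4.74, P* ≈ 79.8

From dP/dt = 0: 0.00976C* = 0.0463, so C* = 4.74.
From dR/dt = 0: 1.08(1 - R*/1130) = 0.0116·4.74, giving R* = 1130·(1 - 0.051) = 1070.
From dC/dt = 0: 0.00299·1070 - 0.199 = 0.0377P*, so P* = 3.01/0.0377 = 79.8.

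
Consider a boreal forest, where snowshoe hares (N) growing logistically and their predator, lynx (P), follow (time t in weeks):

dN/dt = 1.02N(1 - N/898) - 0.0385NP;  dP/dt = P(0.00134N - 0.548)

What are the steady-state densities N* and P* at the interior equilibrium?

From dP/dt = 0 with P > 0: 0.00134N* = 0.548, so N* = 409.
Substitute into dN/dt = 0: 1.02(1 - 409/898) = 0.0385P*.
The bracket is 0.545, giving P* = 0.555/0.0385 = 14.4.

N* ≈ 409, P* ≈ 14.4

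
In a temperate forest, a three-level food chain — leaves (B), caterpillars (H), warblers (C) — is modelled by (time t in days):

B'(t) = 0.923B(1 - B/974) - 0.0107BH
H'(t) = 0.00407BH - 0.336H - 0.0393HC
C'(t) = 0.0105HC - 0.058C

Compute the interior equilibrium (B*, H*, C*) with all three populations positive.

From dC/dt = 0: 0.0105H* = 0.058, so H* = 5.52.
From dB/dt = 0: 0.923(1 - B*/974) = 0.0107·5.52, giving B* = 974·(1 - 0.064) = 912.
From dH/dt = 0: 0.00407·912 - 0.336 = 0.0393C*, so C* = 3.37/0.0393 = 85.9.

B* ≈ 912, H* ≈ 5.52, C* ≈ 85.9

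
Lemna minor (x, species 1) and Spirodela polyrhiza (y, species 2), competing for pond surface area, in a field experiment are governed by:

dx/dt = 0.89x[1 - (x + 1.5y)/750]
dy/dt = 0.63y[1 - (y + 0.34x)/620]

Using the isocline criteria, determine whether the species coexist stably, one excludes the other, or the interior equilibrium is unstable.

species 2 excludes species 1

Compare the nullcline intercepts: K1/α12 = 750/1.5 = 500 < K2 = 620; K2/α21 = 620/0.34 = 1820 > K1 = 750.
Since the inequalities point opposite ways, species 2 can invade but species 1 cannot.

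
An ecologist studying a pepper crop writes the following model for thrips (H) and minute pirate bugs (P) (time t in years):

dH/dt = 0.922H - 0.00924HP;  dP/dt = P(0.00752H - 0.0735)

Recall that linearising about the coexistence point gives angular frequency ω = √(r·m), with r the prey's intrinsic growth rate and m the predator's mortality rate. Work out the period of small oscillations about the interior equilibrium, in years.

Here r = 0.922 and m = 0.0735, so r·m = 0.0678.
ω = √0.0678 = 0.26 per year, hence T = 2π/ω ≈ 24.1 years.

T ≈ 24.1 years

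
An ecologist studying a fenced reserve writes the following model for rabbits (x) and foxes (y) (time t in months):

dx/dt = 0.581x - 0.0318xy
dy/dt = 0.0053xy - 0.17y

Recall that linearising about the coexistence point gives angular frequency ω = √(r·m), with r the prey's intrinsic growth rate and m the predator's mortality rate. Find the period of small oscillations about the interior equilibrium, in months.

T ≈ 20 months

Here r = 0.581 and m = 0.17, so r·m = 0.0988.
ω = √0.0988 = 0.314 per month, hence T = 2π/ω ≈ 20 months.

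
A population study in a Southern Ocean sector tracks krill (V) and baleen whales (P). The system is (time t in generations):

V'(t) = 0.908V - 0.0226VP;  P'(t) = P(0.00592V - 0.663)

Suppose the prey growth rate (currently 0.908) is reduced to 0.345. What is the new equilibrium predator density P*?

P* ≈ 15.3

At the interior fixed point, setting dV/dt = 0 with V > 0 fixes P* = (prey growth rate)/(VP coefficient) — independent of the other coefficients.
With the change, P* = 0.345/0.0226 = 15.3; it falls from 40.2.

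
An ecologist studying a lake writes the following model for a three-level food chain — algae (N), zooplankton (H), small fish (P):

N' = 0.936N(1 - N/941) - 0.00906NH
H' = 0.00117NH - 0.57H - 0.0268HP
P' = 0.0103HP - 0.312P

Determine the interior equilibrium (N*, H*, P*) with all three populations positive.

N* ≈ 665, H* ≈ 30.3, P* ≈ 7.77

From dP/dt = 0: 0.0103H* = 0.312, so H* = 30.3.
From dN/dt = 0: 0.936(1 - N*/941) = 0.00906·30.3, giving N* = 941·(1 - 0.293) = 665.
From dH/dt = 0: 0.00117·665 - 0.57 = 0.0268P*, so P* = 0.208/0.0268 = 7.77.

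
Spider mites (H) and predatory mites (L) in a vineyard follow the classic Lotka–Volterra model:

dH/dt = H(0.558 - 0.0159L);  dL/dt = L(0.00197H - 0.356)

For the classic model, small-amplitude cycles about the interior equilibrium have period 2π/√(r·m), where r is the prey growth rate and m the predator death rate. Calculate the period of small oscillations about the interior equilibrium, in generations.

Here r = 0.558 and m = 0.356, so r·m = 0.199.
ω = √0.199 = 0.446 per generation, hence T = 2π/ω ≈ 14.1 generations.

T ≈ 14.1 generations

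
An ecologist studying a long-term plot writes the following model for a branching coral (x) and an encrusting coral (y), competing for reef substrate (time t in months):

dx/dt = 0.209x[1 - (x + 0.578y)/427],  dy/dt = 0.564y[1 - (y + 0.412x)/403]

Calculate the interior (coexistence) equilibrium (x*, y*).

x* ≈ 255, y* ≈ 298

Setting both brackets to zero gives the nullclines x + 0.578y = 427 and 0.412x + y = 403.
Substituting y = 403 - 0.412x into the first: x(1 - 0.578·0.412) = 427 - 0.578·403.
So x* = 194/0.762 = 255, and then y* = 403 - 0.412·255 = 298.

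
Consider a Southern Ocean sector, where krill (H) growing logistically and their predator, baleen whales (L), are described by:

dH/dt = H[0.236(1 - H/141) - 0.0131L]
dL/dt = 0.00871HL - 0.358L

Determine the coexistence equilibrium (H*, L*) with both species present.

H* ≈ 41.1, L* ≈ 12.8

From dL/dt = 0 with L > 0: 0.00871H* = 0.358, so H* = 41.1.
Substitute into dH/dt = 0: 0.236(1 - 41.1/141) = 0.0131L*.
The bracket is 0.708, giving L* = 0.167/0.0131 = 12.8.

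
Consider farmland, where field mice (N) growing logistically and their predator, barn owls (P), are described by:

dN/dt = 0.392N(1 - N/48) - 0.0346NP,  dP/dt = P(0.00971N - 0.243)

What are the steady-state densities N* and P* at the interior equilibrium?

From dP/dt = 0 with P > 0: 0.00971N* = 0.243, so N* = 25.
Substitute into dN/dt = 0: 0.392(1 - 25/48) = 0.0346P*.
The bracket is 0.479, giving P* = 0.188/0.0346 = 5.42.

N* ≈ 25, P* ≈ 5.42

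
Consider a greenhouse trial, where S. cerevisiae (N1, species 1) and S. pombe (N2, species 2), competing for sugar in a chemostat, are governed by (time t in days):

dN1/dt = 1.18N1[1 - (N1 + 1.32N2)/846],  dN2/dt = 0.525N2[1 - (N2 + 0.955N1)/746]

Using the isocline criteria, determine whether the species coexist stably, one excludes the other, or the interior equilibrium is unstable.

Compare the nullcline intercepts: K1/α12 = 846/1.32 = 641 < K2 = 746; K2/α21 = 746/0.955 = 781 < K1 = 846.
Since both are reversed, neither can invade when rare; the interior point is a saddle.

unstable coexistence (outcome depends on initial conditions)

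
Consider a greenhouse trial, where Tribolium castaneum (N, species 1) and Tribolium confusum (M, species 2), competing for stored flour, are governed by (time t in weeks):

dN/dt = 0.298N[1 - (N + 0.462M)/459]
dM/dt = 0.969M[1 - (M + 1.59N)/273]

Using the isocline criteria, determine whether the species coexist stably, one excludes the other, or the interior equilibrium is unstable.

species 1 excludes species 2

Compare the nullcline intercepts: K1/α12 = 459/0.462 = 994 > K2 = 273; K2/α21 = 273/1.59 = 172 < K1 = 459.
Since the inequalities point opposite ways, species 1 can invade but species 2 cannot.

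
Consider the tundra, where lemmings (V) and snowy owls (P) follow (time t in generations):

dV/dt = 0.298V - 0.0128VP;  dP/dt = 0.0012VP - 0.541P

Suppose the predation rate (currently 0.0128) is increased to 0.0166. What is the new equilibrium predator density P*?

P* ≈ 18

At the interior fixed point, setting dV/dt = 0 with V > 0 fixes P* = (prey growth rate)/(VP coefficient) — independent of the other coefficients.
With the change, P* = 0.298/0.0166 = 18; it falls from 23.3.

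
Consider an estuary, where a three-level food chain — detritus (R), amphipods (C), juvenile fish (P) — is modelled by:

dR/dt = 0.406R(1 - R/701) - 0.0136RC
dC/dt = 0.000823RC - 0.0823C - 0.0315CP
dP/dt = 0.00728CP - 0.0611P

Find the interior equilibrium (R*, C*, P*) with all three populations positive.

R* ≈ 504, C* ≈ 8.39, P* ≈ 10.6

From dP/dt = 0: 0.00728C* = 0.0611, so C* = 8.39.
From dR/dt = 0: 0.406(1 - R*/701) = 0.0136·8.39, giving R* = 701·(1 - 0.281) = 504.
From dC/dt = 0: 0.000823·504 - 0.0823 = 0.0315P*, so P* = 0.332/0.0315 = 10.6.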